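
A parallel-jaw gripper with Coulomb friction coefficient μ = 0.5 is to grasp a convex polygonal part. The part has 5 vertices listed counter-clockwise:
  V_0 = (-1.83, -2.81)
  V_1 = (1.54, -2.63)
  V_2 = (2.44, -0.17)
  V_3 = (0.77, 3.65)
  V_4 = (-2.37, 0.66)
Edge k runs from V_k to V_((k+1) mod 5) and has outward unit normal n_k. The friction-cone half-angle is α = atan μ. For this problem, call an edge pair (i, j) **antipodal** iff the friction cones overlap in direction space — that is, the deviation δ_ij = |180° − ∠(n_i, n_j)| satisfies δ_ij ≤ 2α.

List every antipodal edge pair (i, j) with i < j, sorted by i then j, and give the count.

count = 4; pairs: (0,3), (1,3), (1,4), (2,4)

α = atan 0.5 = 26.57°;  2α = 53.13°
n_0 = (+0.0533, -0.9986)
n_1 = (+0.9391, -0.3436)
n_2 = (+0.9163, +0.4006)
n_3 = (-0.6896, +0.7242)
n_4 = (-0.9881, -0.1538)
  (0,1): δ = 113.15°  ·
  (0,2): δ = 69.44°  ·
  (0,3): δ = 40.54°  ✓
  (0,4): δ = 95.79°  ·
  (1,2): δ = 136.29°  ·
  (1,3): δ = 26.31°  ✓
  (1,4): δ = 28.94°  ✓
  (2,3): δ = 70.02°  ·
  (2,4): δ = 14.77°  ✓
  (3,4): δ = 124.75°  ·
antipodal pairs: 4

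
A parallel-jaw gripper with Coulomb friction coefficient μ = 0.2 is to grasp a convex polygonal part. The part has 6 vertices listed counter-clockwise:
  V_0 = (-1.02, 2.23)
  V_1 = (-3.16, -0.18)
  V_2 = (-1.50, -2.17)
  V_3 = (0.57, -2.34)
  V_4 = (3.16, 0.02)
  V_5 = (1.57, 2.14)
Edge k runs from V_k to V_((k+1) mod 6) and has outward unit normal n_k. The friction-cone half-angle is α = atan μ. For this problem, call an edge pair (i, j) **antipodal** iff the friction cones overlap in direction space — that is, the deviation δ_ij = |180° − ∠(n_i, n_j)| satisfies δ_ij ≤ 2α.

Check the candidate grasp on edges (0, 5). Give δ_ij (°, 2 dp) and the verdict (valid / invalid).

δ = 129.61°, invalid

α = atan 0.2 = 11.31°;  2α = 22.62°
edge 0: e_0 = (-2.14, -2.41);  n_0 = (-0.7478, +0.6640)
edge 5: e_5 = (-2.59, +0.09);  n_5 = (+0.0347, +0.9994)
∠(n_0, n_5) = 50.39°
δ = |180° − 50.39°| = 129.61°
129.61° > 2α = 22.62°  →  invalid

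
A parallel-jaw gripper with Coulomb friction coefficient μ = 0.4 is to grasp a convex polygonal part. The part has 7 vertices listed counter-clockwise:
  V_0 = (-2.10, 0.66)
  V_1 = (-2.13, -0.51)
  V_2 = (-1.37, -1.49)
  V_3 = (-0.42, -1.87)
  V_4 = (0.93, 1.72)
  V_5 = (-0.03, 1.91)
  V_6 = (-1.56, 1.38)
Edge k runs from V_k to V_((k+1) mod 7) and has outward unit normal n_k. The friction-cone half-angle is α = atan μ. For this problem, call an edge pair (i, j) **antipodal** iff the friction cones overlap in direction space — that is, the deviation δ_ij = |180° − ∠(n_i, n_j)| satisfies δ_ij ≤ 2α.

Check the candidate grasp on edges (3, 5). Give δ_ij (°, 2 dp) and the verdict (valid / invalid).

δ = 50.29°, invalid

α = atan 0.4 = 21.80°;  2α = 43.60°
edge 3: e_3 = (+1.35, +3.59);  n_3 = (+0.9360, -0.3520)
edge 5: e_5 = (-1.53, -0.53);  n_5 = (-0.3273, +0.9449)
∠(n_3, n_5) = 129.71°
δ = |180° − 129.71°| = 50.29°
50.29° > 2α = 43.60°  →  invalid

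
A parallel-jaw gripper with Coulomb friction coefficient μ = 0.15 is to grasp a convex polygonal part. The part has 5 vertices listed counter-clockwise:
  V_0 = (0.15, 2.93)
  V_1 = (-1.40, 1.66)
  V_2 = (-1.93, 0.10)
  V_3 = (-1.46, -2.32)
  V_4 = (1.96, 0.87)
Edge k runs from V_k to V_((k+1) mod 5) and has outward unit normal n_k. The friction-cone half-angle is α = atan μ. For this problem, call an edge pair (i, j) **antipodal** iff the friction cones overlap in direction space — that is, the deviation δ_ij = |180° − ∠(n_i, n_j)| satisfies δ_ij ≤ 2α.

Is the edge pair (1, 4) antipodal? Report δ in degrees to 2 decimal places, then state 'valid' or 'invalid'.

δ = 60.07°, invalid

α = atan 0.15 = 8.53°;  2α = 17.06°
edge 1: e_1 = (-0.53, -1.56);  n_1 = (-0.9468, +0.3217)
edge 4: e_4 = (-1.81, +2.06);  n_4 = (+0.7512, +0.6601)
∠(n_1, n_4) = 119.93°
δ = |180° − 119.93°| = 60.07°
60.07° > 2α = 17.06°  →  invalid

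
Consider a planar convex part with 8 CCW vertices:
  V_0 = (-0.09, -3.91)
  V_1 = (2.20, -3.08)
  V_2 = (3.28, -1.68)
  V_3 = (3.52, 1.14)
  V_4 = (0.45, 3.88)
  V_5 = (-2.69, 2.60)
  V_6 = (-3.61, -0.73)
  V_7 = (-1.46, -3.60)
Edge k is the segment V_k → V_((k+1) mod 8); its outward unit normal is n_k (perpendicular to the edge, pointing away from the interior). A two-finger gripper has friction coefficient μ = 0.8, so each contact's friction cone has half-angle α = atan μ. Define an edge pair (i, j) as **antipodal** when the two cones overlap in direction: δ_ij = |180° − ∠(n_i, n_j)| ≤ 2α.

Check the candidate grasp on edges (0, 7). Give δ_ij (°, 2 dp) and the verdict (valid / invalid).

δ = 147.33°, invalid

α = atan 0.8 = 38.66°;  2α = 77.32°
edge 0: e_0 = (+2.29, +0.83);  n_0 = (+0.3408, -0.9402)
edge 7: e_7 = (+1.37, -0.31);  n_7 = (-0.2207, -0.9753)
∠(n_0, n_7) = 32.67°
δ = |180° − 32.67°| = 147.33°
147.33° > 2α = 77.32°  →  invalid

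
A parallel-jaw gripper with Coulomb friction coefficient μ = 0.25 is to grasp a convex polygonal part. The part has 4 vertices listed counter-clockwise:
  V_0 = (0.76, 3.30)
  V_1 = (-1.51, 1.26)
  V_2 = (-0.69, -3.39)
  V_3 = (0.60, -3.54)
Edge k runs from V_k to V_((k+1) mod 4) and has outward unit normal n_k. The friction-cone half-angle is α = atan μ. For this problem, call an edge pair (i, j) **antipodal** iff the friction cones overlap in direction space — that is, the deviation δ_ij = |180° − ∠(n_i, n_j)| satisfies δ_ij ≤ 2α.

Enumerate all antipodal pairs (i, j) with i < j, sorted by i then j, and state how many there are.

α = atan 0.25 = 14.04°;  2α = 28.07°
n_0 = (-0.6684, +0.7438)
n_1 = (-0.9848, -0.1737)
n_2 = (-0.1155, -0.9933)
n_3 = (+0.9997, -0.0234)
  (0,1): δ = 121.94°  ·
  (0,2): δ = 48.58°  ·
  (0,3): δ = 46.71°  ·
  (1,2): δ = 106.63°  ·
  (1,3): δ = 11.34°  ✓
  (2,3): δ = 84.71°  ·
antipodal pairs: 1

count = 1; pairs: (1,3)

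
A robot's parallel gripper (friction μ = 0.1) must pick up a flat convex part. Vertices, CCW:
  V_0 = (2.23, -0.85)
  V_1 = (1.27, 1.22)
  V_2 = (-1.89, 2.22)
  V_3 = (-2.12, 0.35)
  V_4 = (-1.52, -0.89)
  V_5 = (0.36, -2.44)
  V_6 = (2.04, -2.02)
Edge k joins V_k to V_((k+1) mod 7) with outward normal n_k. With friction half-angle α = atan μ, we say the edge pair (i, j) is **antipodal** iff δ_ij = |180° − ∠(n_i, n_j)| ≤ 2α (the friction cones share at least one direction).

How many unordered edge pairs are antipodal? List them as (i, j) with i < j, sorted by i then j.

α = atan 0.1 = 5.71°;  2α = 11.42°
n_0 = (+0.9072, +0.4207)
n_1 = (+0.3017, +0.9534)
n_2 = (-0.9925, +0.1221)
n_3 = (-0.9002, -0.4356)
n_4 = (-0.6361, -0.7716)
n_5 = (+0.2425, -0.9701)
n_6 = (+0.9871, -0.1603)
  (0,1): δ = 132.44°  ·
  (0,2): δ = 31.89°  ·
  (0,3): δ = 0.94°  ✓
  (0,4): δ = 25.62°  ·
  (0,5): δ = 79.16°  ·
  (0,6): δ = 145.90°  ·
  (1,2): δ = 79.45°  ·
  (1,3): δ = 46.62°  ·
  (1,4): δ = 21.94°  ·
  (1,5): δ = 31.60°  ·
  (1,6): δ = 98.34°  ·
  (2,3): δ = 147.17°  ·
  (2,4): δ = 122.49°  ·
  (2,5): δ = 68.95°  ·
  (2,6): δ = 2.21°  ✓
  (3,4): δ = 155.33°  ·
  (3,5): δ = 101.78°  ·
  (3,6): δ = 35.04°  ·
  (4,5): δ = 126.46°  ·
  (4,6): δ = 59.72°  ·
  (5,6): δ = 113.26°  ·
antipodal pairs: 2

count = 2; pairs: (0,3), (2,6)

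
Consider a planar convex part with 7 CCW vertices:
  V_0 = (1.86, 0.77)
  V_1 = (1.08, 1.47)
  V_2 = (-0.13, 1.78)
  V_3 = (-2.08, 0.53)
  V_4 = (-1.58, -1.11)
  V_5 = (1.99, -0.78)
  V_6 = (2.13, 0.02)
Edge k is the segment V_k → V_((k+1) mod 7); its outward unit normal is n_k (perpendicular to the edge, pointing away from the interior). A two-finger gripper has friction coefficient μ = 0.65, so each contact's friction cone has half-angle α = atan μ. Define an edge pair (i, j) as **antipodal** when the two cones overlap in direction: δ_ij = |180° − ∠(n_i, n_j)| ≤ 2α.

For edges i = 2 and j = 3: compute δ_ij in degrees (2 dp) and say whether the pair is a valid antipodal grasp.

δ = 105.71°, invalid

α = atan 0.65 = 33.02°;  2α = 66.05°
edge 2: e_2 = (-1.95, -1.25);  n_2 = (-0.5397, +0.8419)
edge 3: e_3 = (+0.50, -1.64);  n_3 = (-0.9565, -0.2916)
∠(n_2, n_3) = 74.29°
δ = |180° − 74.29°| = 105.71°
105.71° > 2α = 66.05°  →  invalid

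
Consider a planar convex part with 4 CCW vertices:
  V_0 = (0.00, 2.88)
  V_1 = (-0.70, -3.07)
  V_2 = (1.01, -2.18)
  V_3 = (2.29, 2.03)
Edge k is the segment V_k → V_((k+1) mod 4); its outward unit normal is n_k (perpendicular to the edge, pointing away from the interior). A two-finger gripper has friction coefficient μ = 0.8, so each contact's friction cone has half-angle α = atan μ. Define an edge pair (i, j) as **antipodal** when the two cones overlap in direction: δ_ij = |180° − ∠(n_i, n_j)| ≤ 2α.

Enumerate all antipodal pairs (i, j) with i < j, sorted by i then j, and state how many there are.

α = atan 0.8 = 38.66°;  2α = 77.32°
n_0 = (-0.9932, +0.1168)
n_1 = (+0.4617, -0.8870)
n_2 = (+0.9568, -0.2909)
n_3 = (+0.3480, +0.9375)
  (0,1): δ = 55.79°  ✓
  (0,2): δ = 10.20°  ✓
  (0,3): δ = 76.35°  ✓
  (1,2): δ = 134.41°  ·
  (1,3): δ = 47.86°  ✓
  (2,3): δ = 93.45°  ·
antipodal pairs: 4

count = 4; pairs: (0,1), (0,2), (0,3), (1,3)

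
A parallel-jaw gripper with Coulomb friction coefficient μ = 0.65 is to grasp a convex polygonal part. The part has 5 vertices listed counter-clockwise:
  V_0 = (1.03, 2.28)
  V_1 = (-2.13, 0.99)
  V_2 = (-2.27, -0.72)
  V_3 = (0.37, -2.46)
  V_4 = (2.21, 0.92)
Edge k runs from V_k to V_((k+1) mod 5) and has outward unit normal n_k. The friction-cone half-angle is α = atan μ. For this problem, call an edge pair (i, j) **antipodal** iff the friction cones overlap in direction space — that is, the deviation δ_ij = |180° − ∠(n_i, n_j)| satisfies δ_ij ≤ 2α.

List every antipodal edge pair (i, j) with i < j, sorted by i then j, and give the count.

α = atan 0.65 = 33.02°;  2α = 66.05°
n_0 = (-0.3779, +0.9258)
n_1 = (-0.9967, +0.0816)
n_2 = (-0.5503, -0.8350)
n_3 = (+0.8783, -0.4781)
n_4 = (+0.7553, +0.6554)
  (0,1): δ = 116.89°  ·
  (0,2): δ = 55.60°  ✓
  (0,3): δ = 39.23°  ✓
  (0,4): δ = 108.74°  ·
  (1,2): δ = 118.71°  ·
  (1,3): δ = 23.88°  ✓
  (1,4): δ = 45.63°  ✓
  (2,3): δ = 85.17°  ·
  (2,4): δ = 15.67°  ✓
  (3,4): δ = 110.49°  ·
antipodal pairs: 5

count = 5; pairs: (0,2), (0,3), (1,3), (1,4), (2,4)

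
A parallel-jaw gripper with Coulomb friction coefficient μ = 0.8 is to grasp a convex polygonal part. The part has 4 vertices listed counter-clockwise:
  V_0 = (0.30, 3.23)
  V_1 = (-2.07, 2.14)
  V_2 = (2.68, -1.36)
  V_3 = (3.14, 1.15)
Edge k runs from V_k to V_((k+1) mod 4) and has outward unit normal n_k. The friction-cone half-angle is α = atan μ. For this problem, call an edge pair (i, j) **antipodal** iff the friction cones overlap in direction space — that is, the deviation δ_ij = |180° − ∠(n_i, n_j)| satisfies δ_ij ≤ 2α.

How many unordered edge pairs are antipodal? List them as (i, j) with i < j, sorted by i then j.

α = atan 0.8 = 38.66°;  2α = 77.32°
n_0 = (-0.4178, +0.9085)
n_1 = (-0.5932, -0.8051)
n_2 = (+0.9836, -0.1803)
n_3 = (+0.5909, +0.8068)
  (0,1): δ = 61.08°  ✓
  (0,2): δ = 54.92°  ✓
  (0,3): δ = 119.08°  ·
  (1,2): δ = 64.00°  ✓
  (1,3): δ = 0.17°  ✓
  (2,3): δ = 115.83°  ·
antipodal pairs: 4

count = 4; pairs: (0,1), (0,2), (1,2), (1,3)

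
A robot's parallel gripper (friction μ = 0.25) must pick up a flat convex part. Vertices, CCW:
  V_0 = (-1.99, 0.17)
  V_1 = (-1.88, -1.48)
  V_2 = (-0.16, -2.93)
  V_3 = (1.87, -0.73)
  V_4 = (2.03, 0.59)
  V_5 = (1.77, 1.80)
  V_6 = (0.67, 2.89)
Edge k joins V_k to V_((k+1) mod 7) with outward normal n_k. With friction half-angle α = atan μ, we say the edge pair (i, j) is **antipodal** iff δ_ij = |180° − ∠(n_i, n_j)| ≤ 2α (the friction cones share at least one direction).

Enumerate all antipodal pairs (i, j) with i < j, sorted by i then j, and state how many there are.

count = 4; pairs: (0,3), (0,4), (1,5), (2,6)

α = atan 0.25 = 14.04°;  2α = 28.07°
n_0 = (-0.9978, -0.0665)
n_1 = (-0.6445, -0.7646)
n_2 = (+0.7349, -0.6781)
n_3 = (+0.9927, -0.1203)
n_4 = (+0.9777, +0.2101)
n_5 = (+0.7039, +0.7103)
n_6 = (-0.7149, +0.6992)
  (0,1): δ = 133.95°  ·
  (0,2): δ = 46.51°  ·
  (0,3): δ = 10.73°  ✓
  (0,4): δ = 8.31°  ✓
  (0,5): δ = 41.45°  ·
  (0,6): δ = 131.82°  ·
  (1,2): δ = 92.57°  ·
  (1,3): δ = 56.78°  ·
  (1,4): δ = 37.74°  ·
  (1,5): δ = 4.61°  ✓
  (1,6): δ = 85.77°  ·
  (2,3): δ = 144.21°  ·
  (2,4): δ = 125.17°  ·
  (2,5): δ = 92.04°  ·
  (2,6): δ = 1.66°  ✓
  (3,4): δ = 160.96°  ·
  (3,5): δ = 127.83°  ·
  (3,6): δ = 37.45°  ·
  (4,5): δ = 146.87°  ·
  (4,6): δ = 56.49°  ·
  (5,6): δ = 89.62°  ·
antipodal pairs: 4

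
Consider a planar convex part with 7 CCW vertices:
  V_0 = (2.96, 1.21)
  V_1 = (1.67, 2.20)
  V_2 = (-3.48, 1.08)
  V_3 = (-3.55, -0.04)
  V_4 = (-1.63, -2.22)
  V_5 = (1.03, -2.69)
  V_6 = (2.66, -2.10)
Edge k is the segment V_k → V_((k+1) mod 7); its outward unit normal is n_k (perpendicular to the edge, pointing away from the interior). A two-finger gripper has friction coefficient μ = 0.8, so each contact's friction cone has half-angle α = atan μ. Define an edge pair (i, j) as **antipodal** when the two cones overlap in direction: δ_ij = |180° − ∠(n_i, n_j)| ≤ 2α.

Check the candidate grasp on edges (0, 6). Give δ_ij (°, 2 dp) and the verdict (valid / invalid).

α = atan 0.8 = 38.66°;  2α = 77.32°
edge 0: e_0 = (-1.29, +0.99);  n_0 = (+0.6088, +0.7933)
edge 6: e_6 = (+0.30, +3.31);  n_6 = (+0.9959, -0.0903)
∠(n_0, n_6) = 57.67°
δ = |180° − 57.67°| = 122.33°
122.33° > 2α = 77.32°  →  invalid

δ = 122.33°, invalid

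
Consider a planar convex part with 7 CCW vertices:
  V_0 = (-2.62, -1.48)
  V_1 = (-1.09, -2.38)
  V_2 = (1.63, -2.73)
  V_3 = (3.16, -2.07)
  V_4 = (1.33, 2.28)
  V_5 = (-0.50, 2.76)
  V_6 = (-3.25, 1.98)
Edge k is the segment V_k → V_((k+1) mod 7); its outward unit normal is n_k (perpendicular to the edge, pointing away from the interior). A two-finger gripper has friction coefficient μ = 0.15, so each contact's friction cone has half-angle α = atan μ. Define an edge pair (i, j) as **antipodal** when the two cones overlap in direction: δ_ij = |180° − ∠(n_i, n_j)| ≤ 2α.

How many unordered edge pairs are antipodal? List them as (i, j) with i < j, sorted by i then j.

count = 4; pairs: (0,4), (1,4), (2,5), (3,6)

α = atan 0.15 = 8.53°;  2α = 17.06°
n_0 = (-0.5070, -0.8619)
n_1 = (-0.1276, -0.9918)
n_2 = (+0.3961, -0.9182)
n_3 = (+0.9218, +0.3878)
n_4 = (+0.2537, +0.9673)
n_5 = (-0.2729, +0.9621)
n_6 = (-0.9838, -0.1791)
  (0,1): δ = 156.87°  ·
  (0,2): δ = 126.20°  ·
  (0,3): δ = 36.72°  ·
  (0,4): δ = 15.77°  ✓
  (0,5): δ = 46.30°  ·
  (0,6): δ = 130.78°  ·
  (1,2): δ = 149.33°  ·
  (1,3): δ = 59.85°  ·
  (1,4): δ = 7.36°  ✓
  (1,5): δ = 23.17°  ·
  (1,6): δ = 107.65°  ·
  (2,3): δ = 90.52°  ·
  (2,4): δ = 38.03°  ·
  (2,5): δ = 7.50°  ✓
  (2,6): δ = 76.99°  ·
  (3,4): δ = 127.51°  ·
  (3,5): δ = 96.98°  ·
  (3,6): δ = 12.50°  ✓
  (4,5): δ = 149.47°  ·
  (4,6): δ = 64.98°  ·
  (5,6): δ = 95.52°  ·
antipodal pairs: 4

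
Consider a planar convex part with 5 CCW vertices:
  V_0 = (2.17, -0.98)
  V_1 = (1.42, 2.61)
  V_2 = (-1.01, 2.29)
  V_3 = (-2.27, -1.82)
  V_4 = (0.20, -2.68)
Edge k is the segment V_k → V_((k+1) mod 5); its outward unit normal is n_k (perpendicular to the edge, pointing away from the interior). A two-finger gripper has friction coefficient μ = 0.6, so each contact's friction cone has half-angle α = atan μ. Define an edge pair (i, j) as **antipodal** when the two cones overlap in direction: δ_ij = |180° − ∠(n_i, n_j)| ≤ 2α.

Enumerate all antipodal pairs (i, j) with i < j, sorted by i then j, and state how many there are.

count = 5; pairs: (0,2), (0,3), (1,3), (1,4), (2,4)

α = atan 0.6 = 30.96°;  2α = 61.93°
n_0 = (+0.9789, +0.2045)
n_1 = (-0.1306, +0.9914)
n_2 = (-0.9561, +0.2931)
n_3 = (-0.3288, -0.9444)
n_4 = (+0.6533, -0.7571)
  (0,1): δ = 94.30°  ·
  (0,2): δ = 28.84°  ✓
  (0,3): δ = 59.00°  ✓
  (0,4): δ = 118.99°  ·
  (1,2): δ = 114.55°  ·
  (1,3): δ = 26.70°  ✓
  (1,4): δ = 33.29°  ✓
  (2,3): δ = 92.15°  ·
  (2,4): δ = 32.16°  ✓
  (3,4): δ = 120.01°  ·
antipodal pairs: 5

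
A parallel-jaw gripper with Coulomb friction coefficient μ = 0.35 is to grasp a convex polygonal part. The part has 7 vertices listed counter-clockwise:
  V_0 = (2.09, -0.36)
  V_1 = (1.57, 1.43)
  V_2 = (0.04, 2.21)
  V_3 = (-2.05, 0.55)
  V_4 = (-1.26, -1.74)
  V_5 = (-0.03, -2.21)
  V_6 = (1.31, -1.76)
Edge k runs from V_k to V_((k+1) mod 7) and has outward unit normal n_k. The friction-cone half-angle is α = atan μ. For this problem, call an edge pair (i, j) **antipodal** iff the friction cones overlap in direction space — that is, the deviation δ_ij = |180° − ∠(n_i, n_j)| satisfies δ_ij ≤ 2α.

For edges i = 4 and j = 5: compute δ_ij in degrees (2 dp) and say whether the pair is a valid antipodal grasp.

α = atan 0.35 = 19.29°;  2α = 38.58°
edge 4: e_4 = (+1.23, -0.47);  n_4 = (-0.3569, -0.9341)
edge 5: e_5 = (+1.34, +0.45);  n_5 = (+0.3183, -0.9480)
∠(n_4, n_5) = 39.48°
δ = |180° − 39.48°| = 140.52°
140.52° > 2α = 38.58°  →  invalid

δ = 140.52°, invalid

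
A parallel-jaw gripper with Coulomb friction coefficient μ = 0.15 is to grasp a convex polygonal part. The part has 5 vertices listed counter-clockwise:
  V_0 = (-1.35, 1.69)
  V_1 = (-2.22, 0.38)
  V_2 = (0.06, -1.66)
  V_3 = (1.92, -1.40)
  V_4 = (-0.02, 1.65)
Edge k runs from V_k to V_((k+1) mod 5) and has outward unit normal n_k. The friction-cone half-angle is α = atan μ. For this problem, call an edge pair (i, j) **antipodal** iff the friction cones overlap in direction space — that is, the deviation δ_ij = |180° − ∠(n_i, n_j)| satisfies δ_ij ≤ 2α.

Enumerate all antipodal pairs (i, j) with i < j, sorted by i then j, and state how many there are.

α = atan 0.15 = 8.53°;  2α = 17.06°
n_0 = (-0.8330, +0.5532)
n_1 = (-0.6668, -0.7452)
n_2 = (+0.1384, -0.9904)
n_3 = (+0.8438, +0.5367)
n_4 = (+0.0301, +0.9995)
  (0,1): δ = 98.23°  ·
  (0,2): δ = 48.45°  ·
  (0,3): δ = 66.05°  ·
  (0,4): δ = 121.87°  ·
  (1,2): δ = 130.22°  ·
  (1,3): δ = 15.72°  ✓
  (1,4): δ = 40.10°  ·
  (2,3): δ = 65.50°  ·
  (2,4): δ = 9.68°  ✓
  (3,4): δ = 124.18°  ·
antipodal pairs: 2

count = 2; pairs: (1,3), (2,4)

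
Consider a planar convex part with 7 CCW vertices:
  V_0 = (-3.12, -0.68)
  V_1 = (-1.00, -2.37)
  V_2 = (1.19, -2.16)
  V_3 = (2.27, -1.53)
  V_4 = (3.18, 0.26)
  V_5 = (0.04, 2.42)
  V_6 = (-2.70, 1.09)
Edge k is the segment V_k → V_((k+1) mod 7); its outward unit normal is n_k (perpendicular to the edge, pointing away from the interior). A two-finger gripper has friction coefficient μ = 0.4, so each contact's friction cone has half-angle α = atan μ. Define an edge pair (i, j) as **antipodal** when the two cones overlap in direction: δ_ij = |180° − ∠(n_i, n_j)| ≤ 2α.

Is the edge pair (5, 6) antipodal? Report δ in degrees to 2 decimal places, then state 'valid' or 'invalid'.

δ = 129.24°, invalid

α = atan 0.4 = 21.80°;  2α = 43.60°
edge 5: e_5 = (-2.74, -1.33);  n_5 = (-0.4367, +0.8996)
edge 6: e_6 = (-0.42, -1.77);  n_6 = (-0.9730, +0.2309)
∠(n_5, n_6) = 50.76°
δ = |180° − 50.76°| = 129.24°
129.24° > 2α = 43.60°  →  invalid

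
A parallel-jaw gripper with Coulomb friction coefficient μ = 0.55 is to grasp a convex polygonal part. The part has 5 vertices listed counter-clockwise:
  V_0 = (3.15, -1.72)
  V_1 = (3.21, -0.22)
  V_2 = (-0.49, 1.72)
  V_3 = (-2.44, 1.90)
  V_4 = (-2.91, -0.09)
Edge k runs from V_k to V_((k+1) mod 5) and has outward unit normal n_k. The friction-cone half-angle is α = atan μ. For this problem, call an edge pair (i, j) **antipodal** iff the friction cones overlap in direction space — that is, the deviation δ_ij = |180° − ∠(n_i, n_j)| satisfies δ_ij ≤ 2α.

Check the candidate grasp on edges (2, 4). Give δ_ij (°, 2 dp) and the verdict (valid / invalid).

α = atan 0.55 = 28.81°;  2α = 57.62°
edge 2: e_2 = (-1.95, +0.18);  n_2 = (+0.0919, +0.9958)
edge 4: e_4 = (+6.06, -1.63);  n_4 = (-0.2597, -0.9657)
∠(n_2, n_4) = 170.22°
δ = |180° − 170.22°| = 9.78°
9.78° ≤ 2α = 57.62°  →  valid

δ = 9.78°, valid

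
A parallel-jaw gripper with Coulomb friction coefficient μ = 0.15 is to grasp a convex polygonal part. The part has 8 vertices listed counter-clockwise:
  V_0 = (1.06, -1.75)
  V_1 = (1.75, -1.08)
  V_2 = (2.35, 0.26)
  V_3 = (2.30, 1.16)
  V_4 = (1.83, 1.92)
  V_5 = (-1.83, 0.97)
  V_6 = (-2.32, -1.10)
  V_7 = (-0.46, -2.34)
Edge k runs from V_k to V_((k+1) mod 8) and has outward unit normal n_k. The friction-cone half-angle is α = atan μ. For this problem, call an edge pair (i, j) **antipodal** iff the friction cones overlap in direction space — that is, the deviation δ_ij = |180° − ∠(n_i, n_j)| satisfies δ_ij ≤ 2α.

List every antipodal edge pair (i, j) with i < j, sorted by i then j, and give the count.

count = 3; pairs: (1,5), (2,5), (4,7)

α = atan 0.15 = 8.53°;  2α = 17.06°
n_0 = (+0.6966, -0.7174)
n_1 = (+0.9127, -0.4087)
n_2 = (+0.9985, +0.0555)
n_3 = (+0.8505, +0.5260)
n_4 = (-0.2512, +0.9679)
n_5 = (-0.9731, +0.2303)
n_6 = (-0.5547, -0.8321)
n_7 = (+0.3619, -0.9322)
  (0,1): δ = 158.28°  ·
  (0,2): δ = 130.98°  ·
  (0,3): δ = 102.42°  ·
  (0,4): δ = 29.61°  ·
  (0,5): δ = 32.52°  ·
  (0,6): δ = 102.15°  ·
  (0,7): δ = 157.06°  ·
  (1,2): δ = 152.70°  ·
  (1,3): δ = 124.15°  ·
  (1,4): δ = 51.33°  ·
  (1,5): δ = 10.80°  ✓
  (1,6): δ = 80.43°  ·
  (1,7): δ = 135.34°  ·
  (2,3): δ = 151.45°  ·
  (2,4): δ = 78.63°  ·
  (2,5): δ = 16.50°  ✓
  (2,6): δ = 53.13°  ·
  (2,7): δ = 108.03°  ·
  (3,4): δ = 107.18°  ·
  (3,5): δ = 45.05°  ·
  (3,6): δ = 24.58°  ·
  (3,7): δ = 79.48°  ·
  (4,5): δ = 117.87°  ·
  (4,6): δ = 48.24°  ·
  (4,7): δ = 6.66°  ✓
  (5,6): δ = 110.37°  ·
  (5,7): δ = 55.47°  ·
  (6,7): δ = 125.10°  ·
antipodal pairs: 3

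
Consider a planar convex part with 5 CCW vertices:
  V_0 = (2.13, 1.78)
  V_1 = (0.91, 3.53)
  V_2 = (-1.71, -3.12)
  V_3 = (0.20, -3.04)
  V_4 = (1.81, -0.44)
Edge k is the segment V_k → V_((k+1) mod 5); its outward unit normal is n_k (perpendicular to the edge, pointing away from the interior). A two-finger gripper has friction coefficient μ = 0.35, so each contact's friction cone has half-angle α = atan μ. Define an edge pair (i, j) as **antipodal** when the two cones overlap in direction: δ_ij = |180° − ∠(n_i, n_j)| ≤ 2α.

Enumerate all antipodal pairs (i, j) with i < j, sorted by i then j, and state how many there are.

count = 2; pairs: (1,3), (1,4)

α = atan 0.35 = 19.29°;  2α = 38.58°
n_0 = (+0.8203, +0.5719)
n_1 = (-0.9304, +0.3666)
n_2 = (+0.0418, -0.9991)
n_3 = (+0.8502, -0.5265)
n_4 = (+0.9898, -0.1427)
  (0,1): δ = 56.39°  ·
  (0,2): δ = 57.52°  ·
  (0,3): δ = 113.35°  ·
  (0,4): δ = 136.92°  ·
  (1,2): δ = 66.10°  ·
  (1,3): δ = 10.26°  ✓
  (1,4): δ = 13.30°  ✓
  (2,3): δ = 124.17°  ·
  (2,4): δ = 100.60°  ·
  (3,4): δ = 156.44°  ·
antipodal pairs: 2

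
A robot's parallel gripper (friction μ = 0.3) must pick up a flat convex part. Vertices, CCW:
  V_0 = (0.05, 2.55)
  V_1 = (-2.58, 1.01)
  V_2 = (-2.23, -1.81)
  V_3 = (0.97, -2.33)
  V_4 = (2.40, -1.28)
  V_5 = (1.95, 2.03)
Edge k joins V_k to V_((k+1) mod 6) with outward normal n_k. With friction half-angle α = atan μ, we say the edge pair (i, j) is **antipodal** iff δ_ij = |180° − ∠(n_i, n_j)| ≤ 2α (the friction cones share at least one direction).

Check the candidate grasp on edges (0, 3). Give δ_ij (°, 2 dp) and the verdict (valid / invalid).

α = atan 0.3 = 16.70°;  2α = 33.40°
edge 0: e_0 = (-2.63, -1.54);  n_0 = (-0.5053, +0.8629)
edge 3: e_3 = (+1.43, +1.05);  n_3 = (+0.5919, -0.8060)
∠(n_0, n_3) = 174.06°
δ = |180° − 174.06°| = 5.94°
5.94° ≤ 2α = 33.40°  →  valid

δ = 5.94°, valid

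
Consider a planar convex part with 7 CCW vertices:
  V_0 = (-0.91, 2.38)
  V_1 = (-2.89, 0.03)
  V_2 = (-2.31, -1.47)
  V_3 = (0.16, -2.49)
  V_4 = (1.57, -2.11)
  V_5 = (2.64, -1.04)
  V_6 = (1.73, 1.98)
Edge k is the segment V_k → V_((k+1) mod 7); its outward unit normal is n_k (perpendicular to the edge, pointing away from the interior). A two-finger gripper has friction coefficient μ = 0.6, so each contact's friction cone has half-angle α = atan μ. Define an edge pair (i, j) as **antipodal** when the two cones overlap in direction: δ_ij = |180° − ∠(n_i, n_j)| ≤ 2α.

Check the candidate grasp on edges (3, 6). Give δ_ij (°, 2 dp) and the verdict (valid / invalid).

α = atan 0.6 = 30.96°;  2α = 61.93°
edge 3: e_3 = (+1.41, +0.38);  n_3 = (+0.2602, -0.9655)
edge 6: e_6 = (-2.64, +0.40);  n_6 = (+0.1498, +0.9887)
∠(n_3, n_6) = 156.30°
δ = |180° − 156.30°| = 23.70°
23.70° ≤ 2α = 61.93°  →  valid

δ = 23.70°, valid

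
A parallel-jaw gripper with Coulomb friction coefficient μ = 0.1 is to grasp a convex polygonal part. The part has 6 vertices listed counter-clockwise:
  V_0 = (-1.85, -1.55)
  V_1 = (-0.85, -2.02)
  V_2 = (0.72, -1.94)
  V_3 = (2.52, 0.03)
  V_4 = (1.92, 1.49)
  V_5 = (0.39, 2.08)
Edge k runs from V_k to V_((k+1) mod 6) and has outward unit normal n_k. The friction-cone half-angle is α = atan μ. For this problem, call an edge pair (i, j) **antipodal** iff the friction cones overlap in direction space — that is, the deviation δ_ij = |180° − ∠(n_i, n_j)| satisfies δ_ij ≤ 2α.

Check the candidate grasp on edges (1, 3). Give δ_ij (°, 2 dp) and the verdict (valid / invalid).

δ = 70.58°, invalid

α = atan 0.1 = 5.71°;  2α = 11.42°
edge 1: e_1 = (+1.57, +0.08);  n_1 = (+0.0509, -0.9987)
edge 3: e_3 = (-0.60, +1.46);  n_3 = (+0.9249, +0.3801)
∠(n_1, n_3) = 109.42°
δ = |180° − 109.42°| = 70.58°
70.58° > 2α = 11.42°  →  invalid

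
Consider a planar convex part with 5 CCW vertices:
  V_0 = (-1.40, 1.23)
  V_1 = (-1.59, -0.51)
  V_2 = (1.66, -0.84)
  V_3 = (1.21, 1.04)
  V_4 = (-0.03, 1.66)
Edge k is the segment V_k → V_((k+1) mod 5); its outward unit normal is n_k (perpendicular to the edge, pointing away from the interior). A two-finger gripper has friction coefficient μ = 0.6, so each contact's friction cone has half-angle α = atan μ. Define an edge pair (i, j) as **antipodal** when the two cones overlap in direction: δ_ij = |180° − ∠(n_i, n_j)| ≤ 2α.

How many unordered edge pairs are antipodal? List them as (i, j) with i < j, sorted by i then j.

count = 3; pairs: (0,2), (1,3), (1,4)

α = atan 0.6 = 30.96°;  2α = 61.93°
n_0 = (-0.9941, +0.1086)
n_1 = (-0.1010, -0.9949)
n_2 = (+0.9725, +0.2328)
n_3 = (+0.4472, +0.8944)
n_4 = (-0.2995, +0.9541)
  (0,1): δ = 89.57°  ·
  (0,2): δ = 19.69°  ✓
  (0,3): δ = 69.67°  ·
  (0,4): δ = 113.66°  ·
  (1,2): δ = 70.74°  ·
  (1,3): δ = 20.77°  ✓
  (1,4): δ = 23.22°  ✓
  (2,3): δ = 130.03°  ·
  (2,4): δ = 86.04°  ·
  (3,4): δ = 136.01°  ·
antipodal pairs: 3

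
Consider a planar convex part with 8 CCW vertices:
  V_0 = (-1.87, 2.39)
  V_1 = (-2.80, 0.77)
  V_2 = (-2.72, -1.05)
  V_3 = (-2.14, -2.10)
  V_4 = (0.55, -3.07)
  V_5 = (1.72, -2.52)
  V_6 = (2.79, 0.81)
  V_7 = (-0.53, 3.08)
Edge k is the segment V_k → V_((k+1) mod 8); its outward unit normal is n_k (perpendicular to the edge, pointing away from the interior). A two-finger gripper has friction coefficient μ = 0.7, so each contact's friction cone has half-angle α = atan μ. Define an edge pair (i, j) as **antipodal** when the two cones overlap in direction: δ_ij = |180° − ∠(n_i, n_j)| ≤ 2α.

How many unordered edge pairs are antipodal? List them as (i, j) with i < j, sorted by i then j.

count = 12; pairs: (0,4), (0,5), (1,4), (1,5), (1,6), (2,5), (2,6), (3,6), (3,7), (4,6), (4,7), (5,7)

α = atan 0.7 = 34.99°;  2α = 69.98°
n_0 = (-0.8673, +0.4979)
n_1 = (-0.9990, -0.0439)
n_2 = (-0.8753, -0.4835)
n_3 = (-0.3392, -0.9407)
n_4 = (+0.4254, -0.9050)
n_5 = (+0.9521, -0.3059)
n_6 = (+0.5644, +0.8255)
n_7 = (-0.4578, +0.8891)
  (0,1): δ = 147.62°  ·
  (0,2): δ = 121.23°  ·
  (0,3): δ = 79.97°  ·
  (0,4): δ = 34.96°  ✓
  (0,5): δ = 12.05°  ✓
  (0,6): δ = 85.50°  ·
  (0,7): δ = 147.10°  ·
  (1,2): δ = 153.60°  ·
  (1,3): δ = 112.35°  ·
  (1,4): δ = 67.34°  ✓
  (1,5): δ = 20.33°  ✓
  (1,6): δ = 53.12°  ✓
  (1,7): δ = 114.73°  ·
  (2,3): δ = 138.74°  ·
  (2,4): δ = 93.74°  ·
  (2,5): δ = 46.73°  ✓
  (2,6): δ = 26.72°  ✓
  (2,7): δ = 88.33°  ·
  (3,4): δ = 134.99°  ·
  (3,5): δ = 87.98°  ·
  (3,6): δ = 14.53°  ✓
  (3,7): δ = 47.07°  ✓
  (4,5): δ = 132.99°  ·
  (4,6): δ = 59.54°  ✓
  (4,7): δ = 2.07°  ✓
  (5,6): δ = 106.55°  ·
  (5,7): δ = 44.94°  ✓
  (6,7): δ = 118.39°  ·
antipodal pairs: 12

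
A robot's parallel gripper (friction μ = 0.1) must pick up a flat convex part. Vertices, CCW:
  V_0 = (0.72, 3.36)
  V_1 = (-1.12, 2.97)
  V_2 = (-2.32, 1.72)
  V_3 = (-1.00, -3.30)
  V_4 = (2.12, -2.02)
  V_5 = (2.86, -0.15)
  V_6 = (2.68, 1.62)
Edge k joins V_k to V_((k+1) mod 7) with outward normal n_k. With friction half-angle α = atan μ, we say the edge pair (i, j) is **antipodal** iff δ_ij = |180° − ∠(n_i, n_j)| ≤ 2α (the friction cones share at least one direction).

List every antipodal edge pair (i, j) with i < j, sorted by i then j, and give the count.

count = 2; pairs: (0,3), (2,5)

α = atan 0.1 = 5.71°;  2α = 11.42°
n_0 = (-0.2074, +0.9783)
n_1 = (-0.7214, +0.6925)
n_2 = (-0.9671, -0.2543)
n_3 = (+0.3796, -0.9252)
n_4 = (+0.9298, -0.3680)
n_5 = (+0.9949, +0.1012)
n_6 = (+0.6639, +0.7478)
  (0,1): δ = 145.80°  ·
  (0,2): δ = 87.23°  ·
  (0,3): δ = 10.34°  ✓
  (0,4): δ = 56.44°  ·
  (0,5): δ = 83.84°  ·
  (0,6): δ = 126.44°  ·
  (1,2): δ = 121.44°  ·
  (1,3): δ = 23.86°  ·
  (1,4): δ = 22.24°  ·
  (1,5): δ = 49.64°  ·
  (1,6): δ = 92.23°  ·
  (2,3): δ = 82.43°  ·
  (2,4): δ = 36.32°  ·
  (2,5): δ = 8.93°  ✓
  (2,6): δ = 33.67°  ·
  (3,4): δ = 133.90°  ·
  (3,5): δ = 106.50°  ·
  (3,6): δ = 63.90°  ·
  (4,5): δ = 152.60°  ·
  (4,6): δ = 110.01°  ·
  (5,6): δ = 137.40°  ·
antipodal pairs: 2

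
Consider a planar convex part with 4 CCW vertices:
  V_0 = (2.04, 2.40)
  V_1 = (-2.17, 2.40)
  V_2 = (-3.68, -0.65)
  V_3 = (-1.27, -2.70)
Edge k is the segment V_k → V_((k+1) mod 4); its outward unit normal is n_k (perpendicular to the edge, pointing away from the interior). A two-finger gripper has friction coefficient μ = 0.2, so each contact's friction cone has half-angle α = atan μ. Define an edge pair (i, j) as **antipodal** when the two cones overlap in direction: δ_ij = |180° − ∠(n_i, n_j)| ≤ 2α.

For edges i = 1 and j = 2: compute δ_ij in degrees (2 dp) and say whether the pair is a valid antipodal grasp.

δ = 104.05°, invalid

α = atan 0.2 = 11.31°;  2α = 22.62°
edge 1: e_1 = (-1.51, -3.05);  n_1 = (-0.8962, +0.4437)
edge 2: e_2 = (+2.41, -2.05);  n_2 = (-0.6479, -0.7617)
∠(n_1, n_2) = 75.95°
δ = |180° − 75.95°| = 104.05°
104.05° > 2α = 22.62°  →  invalid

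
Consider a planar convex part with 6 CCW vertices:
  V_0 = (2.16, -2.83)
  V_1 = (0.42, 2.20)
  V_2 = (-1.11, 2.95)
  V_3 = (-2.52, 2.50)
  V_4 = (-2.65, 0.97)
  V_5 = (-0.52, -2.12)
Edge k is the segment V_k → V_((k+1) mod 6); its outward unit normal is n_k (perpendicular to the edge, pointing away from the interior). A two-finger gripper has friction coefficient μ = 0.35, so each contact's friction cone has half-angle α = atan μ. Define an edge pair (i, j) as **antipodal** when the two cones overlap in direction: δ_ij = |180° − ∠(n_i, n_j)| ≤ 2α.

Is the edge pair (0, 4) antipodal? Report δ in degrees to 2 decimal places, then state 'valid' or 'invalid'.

α = atan 0.35 = 19.29°;  2α = 38.58°
edge 0: e_0 = (-1.74, +5.03);  n_0 = (+0.9451, +0.3269)
edge 4: e_4 = (+2.13, -3.09);  n_4 = (-0.8233, -0.5675)
∠(n_0, n_4) = 164.50°
δ = |180° − 164.50°| = 15.50°
15.50° ≤ 2α = 38.58°  →  valid

δ = 15.50°, valid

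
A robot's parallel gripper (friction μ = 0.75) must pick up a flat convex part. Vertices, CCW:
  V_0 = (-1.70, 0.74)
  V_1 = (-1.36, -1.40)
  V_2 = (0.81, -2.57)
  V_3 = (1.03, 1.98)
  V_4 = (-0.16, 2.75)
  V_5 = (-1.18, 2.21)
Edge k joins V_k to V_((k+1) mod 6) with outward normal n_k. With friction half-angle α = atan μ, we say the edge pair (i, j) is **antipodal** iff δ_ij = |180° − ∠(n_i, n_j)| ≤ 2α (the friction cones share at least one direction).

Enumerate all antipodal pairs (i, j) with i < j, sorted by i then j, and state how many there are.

α = atan 0.75 = 36.87°;  2α = 73.74°
n_0 = (-0.9876, -0.1569)
n_1 = (-0.4746, -0.8802)
n_2 = (+0.9988, -0.0483)
n_3 = (+0.5433, +0.8396)
n_4 = (-0.4679, +0.8838)
n_5 = (-0.9428, +0.3335)
  (0,1): δ = 127.36°  ·
  (0,2): δ = 11.80°  ✓
  (0,3): δ = 48.07°  ✓
  (0,4): δ = 108.87°  ·
  (0,5): δ = 151.49°  ·
  (1,2): δ = 64.44°  ✓
  (1,3): δ = 4.57°  ✓
  (1,4): δ = 56.23°  ✓
  (1,5): δ = 98.85°  ·
  (2,3): δ = 120.14°  ·
  (2,4): δ = 59.33°  ✓
  (2,5): δ = 16.71°  ✓
  (3,4): δ = 119.20°  ·
  (3,5): δ = 76.58°  ·
  (4,5): δ = 137.38°  ·
antipodal pairs: 7

count = 7; pairs: (0,2), (0,3), (1,2), (1,3), (1,4), (2,4), (2,5)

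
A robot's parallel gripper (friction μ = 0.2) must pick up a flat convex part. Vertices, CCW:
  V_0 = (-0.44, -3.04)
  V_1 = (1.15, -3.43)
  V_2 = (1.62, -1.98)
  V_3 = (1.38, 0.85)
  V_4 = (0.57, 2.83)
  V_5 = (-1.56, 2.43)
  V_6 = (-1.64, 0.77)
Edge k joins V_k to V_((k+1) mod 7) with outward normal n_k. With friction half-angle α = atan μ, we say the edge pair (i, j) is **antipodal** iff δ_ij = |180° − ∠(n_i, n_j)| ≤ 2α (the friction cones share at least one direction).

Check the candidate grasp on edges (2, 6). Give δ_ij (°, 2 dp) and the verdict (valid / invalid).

δ = 12.63°, valid

α = atan 0.2 = 11.31°;  2α = 22.62°
edge 2: e_2 = (-0.24, +2.83);  n_2 = (+0.9964, +0.0845)
edge 6: e_6 = (+1.20, -3.81);  n_6 = (-0.9538, -0.3004)
∠(n_2, n_6) = 167.37°
δ = |180° − 167.37°| = 12.63°
12.63° ≤ 2α = 22.62°  →  valid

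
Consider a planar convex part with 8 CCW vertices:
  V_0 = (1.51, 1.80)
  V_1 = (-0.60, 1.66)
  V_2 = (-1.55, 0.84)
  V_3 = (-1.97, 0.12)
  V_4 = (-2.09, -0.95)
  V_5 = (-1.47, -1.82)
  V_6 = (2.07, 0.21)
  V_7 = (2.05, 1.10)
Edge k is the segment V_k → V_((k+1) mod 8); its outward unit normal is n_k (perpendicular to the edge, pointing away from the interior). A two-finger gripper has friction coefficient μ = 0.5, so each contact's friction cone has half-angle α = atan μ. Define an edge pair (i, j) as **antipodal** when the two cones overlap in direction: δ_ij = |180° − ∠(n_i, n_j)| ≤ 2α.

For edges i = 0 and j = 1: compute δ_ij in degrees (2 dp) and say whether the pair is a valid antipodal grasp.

δ = 143.00°, invalid

α = atan 0.5 = 26.57°;  2α = 53.13°
edge 0: e_0 = (-2.11, -0.14);  n_0 = (-0.0662, +0.9978)
edge 1: e_1 = (-0.95, -0.82);  n_1 = (-0.6534, +0.7570)
∠(n_0, n_1) = 37.00°
δ = |180° − 37.00°| = 143.00°
143.00° > 2α = 53.13°  →  invalid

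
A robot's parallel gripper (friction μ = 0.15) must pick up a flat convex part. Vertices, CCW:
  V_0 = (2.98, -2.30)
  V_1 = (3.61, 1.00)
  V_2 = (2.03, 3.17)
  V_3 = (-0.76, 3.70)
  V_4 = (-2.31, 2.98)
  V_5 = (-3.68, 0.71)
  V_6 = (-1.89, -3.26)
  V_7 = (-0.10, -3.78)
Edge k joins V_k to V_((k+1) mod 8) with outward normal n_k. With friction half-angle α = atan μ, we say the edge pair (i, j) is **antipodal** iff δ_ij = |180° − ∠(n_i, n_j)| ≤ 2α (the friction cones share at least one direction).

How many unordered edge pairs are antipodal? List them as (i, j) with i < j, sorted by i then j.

count = 3; pairs: (1,5), (2,6), (3,7)

α = atan 0.15 = 8.53°;  2α = 17.06°
n_0 = (+0.9823, -0.1875)
n_1 = (+0.8084, +0.5886)
n_2 = (+0.1866, +0.9824)
n_3 = (-0.4213, +0.9069)
n_4 = (-0.8562, +0.5167)
n_5 = (-0.9116, -0.4110)
n_6 = (-0.2790, -0.9603)
n_7 = (+0.4331, -0.9013)
  (0,1): δ = 133.13°  ·
  (0,2): δ = 89.95°  ·
  (0,3): δ = 54.28°  ·
  (0,4): δ = 20.30°  ·
  (0,5): δ = 35.08°  ·
  (0,6): δ = 84.61°  ·
  (0,7): δ = 126.47°  ·
  (1,2): δ = 136.81°  ·
  (1,3): δ = 101.14°  ·
  (1,4): δ = 67.17°  ·
  (1,5): δ = 11.79°  ✓
  (1,6): δ = 37.74°  ·
  (1,7): δ = 79.61°  ·
  (2,3): δ = 144.33°  ·
  (2,4): δ = 110.36°  ·
  (2,5): δ = 54.97°  ·
  (2,6): δ = 5.44°  ✓
  (2,7): δ = 36.42°  ·
  (3,4): δ = 146.03°  ·
  (3,5): δ = 90.65°  ·
  (3,6): δ = 41.11°  ·
  (3,7): δ = 0.75°  ✓
  (4,5): δ = 124.62°  ·
  (4,6): δ = 75.09°  ·
  (4,7): δ = 33.22°  ·
  (5,6): δ = 130.47°  ·
  (5,7): δ = 88.60°  ·
  (6,7): δ = 138.14°  ·
antipodal pairs: 3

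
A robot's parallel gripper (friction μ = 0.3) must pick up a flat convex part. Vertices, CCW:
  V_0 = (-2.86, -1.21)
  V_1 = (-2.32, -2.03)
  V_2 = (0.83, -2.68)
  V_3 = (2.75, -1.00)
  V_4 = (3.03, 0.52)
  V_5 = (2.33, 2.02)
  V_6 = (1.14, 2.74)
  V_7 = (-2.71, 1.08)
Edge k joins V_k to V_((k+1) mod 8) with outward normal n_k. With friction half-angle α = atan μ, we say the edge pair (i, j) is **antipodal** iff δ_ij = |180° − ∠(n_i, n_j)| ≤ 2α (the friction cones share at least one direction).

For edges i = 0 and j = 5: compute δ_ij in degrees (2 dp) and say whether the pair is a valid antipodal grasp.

α = atan 0.3 = 16.70°;  2α = 33.40°
edge 0: e_0 = (+0.54, -0.82);  n_0 = (-0.8352, -0.5500)
edge 5: e_5 = (-1.19, +0.72);  n_5 = (+0.5177, +0.8556)
∠(n_0, n_5) = 154.54°
δ = |180° − 154.54°| = 25.46°
25.46° ≤ 2α = 33.40°  →  valid

δ = 25.46°, valid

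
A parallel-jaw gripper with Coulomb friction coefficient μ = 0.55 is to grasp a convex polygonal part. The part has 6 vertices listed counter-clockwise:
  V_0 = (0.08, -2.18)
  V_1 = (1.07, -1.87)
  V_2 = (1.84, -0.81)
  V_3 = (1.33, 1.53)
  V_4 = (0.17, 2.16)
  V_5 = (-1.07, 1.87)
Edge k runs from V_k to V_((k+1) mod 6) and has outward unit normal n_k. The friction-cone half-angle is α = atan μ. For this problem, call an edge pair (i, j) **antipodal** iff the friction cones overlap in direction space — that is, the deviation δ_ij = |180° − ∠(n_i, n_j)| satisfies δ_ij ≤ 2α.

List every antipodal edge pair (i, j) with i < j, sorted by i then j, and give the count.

count = 6; pairs: (0,3), (0,4), (1,4), (1,5), (2,5), (3,5)

α = atan 0.55 = 28.81°;  2α = 57.62°
n_0 = (+0.2988, -0.9543)
n_1 = (+0.8091, -0.5877)
n_2 = (+0.9771, +0.2129)
n_3 = (+0.4773, +0.8788)
n_4 = (-0.2277, +0.9737)
n_5 = (-0.9620, -0.2732)
  (0,1): δ = 143.38°  ·
  (0,2): δ = 95.09°  ·
  (0,3): δ = 45.89°  ✓
  (0,4): δ = 4.22°  ✓
  (0,5): δ = 88.46°  ·
  (1,2): δ = 131.71°  ·
  (1,3): δ = 82.51°  ·
  (1,4): δ = 40.84°  ✓
  (1,5): δ = 51.85°  ✓
  (2,3): δ = 130.80°  ·
  (2,4): δ = 89.13°  ·
  (2,5): δ = 3.56°  ✓
  (3,4): δ = 138.33°  ·
  (3,5): δ = 45.64°  ✓
  (4,5): δ = 87.31°  ·
antipodal pairs: 6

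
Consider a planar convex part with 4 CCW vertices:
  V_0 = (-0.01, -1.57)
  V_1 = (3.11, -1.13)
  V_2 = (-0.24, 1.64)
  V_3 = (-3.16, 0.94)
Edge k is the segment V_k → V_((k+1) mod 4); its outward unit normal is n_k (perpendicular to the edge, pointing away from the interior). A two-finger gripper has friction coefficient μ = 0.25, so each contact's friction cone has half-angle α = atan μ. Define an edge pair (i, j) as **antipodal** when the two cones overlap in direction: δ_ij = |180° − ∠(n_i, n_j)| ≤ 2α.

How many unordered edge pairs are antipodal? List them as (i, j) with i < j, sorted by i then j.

α = atan 0.25 = 14.04°;  2α = 28.07°
n_0 = (+0.1396, -0.9902)
n_1 = (+0.6372, +0.7707)
n_2 = (-0.2331, +0.9724)
n_3 = (-0.6232, -0.7821)
  (0,1): δ = 47.61°  ·
  (0,2): δ = 5.45°  ✓
  (0,3): δ = 133.42°  ·
  (1,2): δ = 126.93°  ·
  (1,3): δ = 1.04°  ✓
  (2,3): δ = 52.03°  ·
antipodal pairs: 2

count = 2; pairs: (0,2), (1,3)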